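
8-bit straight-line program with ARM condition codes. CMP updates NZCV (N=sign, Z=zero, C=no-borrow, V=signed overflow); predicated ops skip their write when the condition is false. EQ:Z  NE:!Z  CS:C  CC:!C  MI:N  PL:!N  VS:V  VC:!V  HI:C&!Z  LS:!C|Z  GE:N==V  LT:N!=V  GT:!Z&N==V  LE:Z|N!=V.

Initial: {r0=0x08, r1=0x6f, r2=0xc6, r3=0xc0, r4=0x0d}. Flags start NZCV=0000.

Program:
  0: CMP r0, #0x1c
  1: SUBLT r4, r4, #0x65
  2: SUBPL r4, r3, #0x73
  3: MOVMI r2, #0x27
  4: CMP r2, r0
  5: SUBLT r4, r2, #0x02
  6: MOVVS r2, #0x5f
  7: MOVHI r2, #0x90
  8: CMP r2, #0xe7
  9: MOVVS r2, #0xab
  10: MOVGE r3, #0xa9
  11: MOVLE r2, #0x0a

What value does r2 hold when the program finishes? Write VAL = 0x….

[0] flags=1000 → (cmp)
[1] flags=1000 LT?T → r4=0xa8
[2] flags=1000 PL?F → skip
[3] flags=1000 MI?T → r2=0x27
[4] flags=0010 → (cmp)
[5] flags=0010 LT?F → skip
[6] flags=0010 VS?F → skip
[7] flags=0010 HI?T → r2=0x90
[8] flags=1000 → (cmp)
[9] flags=1000 VS?F → skip
[10] flags=1000 GE?F → skip
[11] flags=1000 LE?T → r2=0x0a

VAL = 0x0a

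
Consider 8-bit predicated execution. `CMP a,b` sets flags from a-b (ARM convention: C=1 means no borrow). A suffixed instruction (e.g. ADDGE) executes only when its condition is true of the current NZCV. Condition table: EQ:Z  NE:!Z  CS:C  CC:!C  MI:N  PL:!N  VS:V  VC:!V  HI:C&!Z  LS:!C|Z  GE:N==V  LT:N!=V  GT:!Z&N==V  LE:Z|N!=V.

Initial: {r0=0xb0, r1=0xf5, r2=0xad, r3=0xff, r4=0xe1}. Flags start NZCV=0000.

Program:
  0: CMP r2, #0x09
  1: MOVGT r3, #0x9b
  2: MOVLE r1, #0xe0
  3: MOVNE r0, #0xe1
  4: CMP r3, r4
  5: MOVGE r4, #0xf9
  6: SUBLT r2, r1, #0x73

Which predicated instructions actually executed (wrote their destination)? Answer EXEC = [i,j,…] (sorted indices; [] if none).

[0] flags=1010 → (cmp)
[1] flags=1010 GT?F → skip
[2] flags=1010 LE?T → r1=0xe0
[3] flags=1010 NE?T → r0=0xe1
[4] flags=0010 → (cmp)
[5] flags=0010 GE?T → r4=0xf9
[6] flags=0010 LT?F → skip

EXEC = [2,3,5]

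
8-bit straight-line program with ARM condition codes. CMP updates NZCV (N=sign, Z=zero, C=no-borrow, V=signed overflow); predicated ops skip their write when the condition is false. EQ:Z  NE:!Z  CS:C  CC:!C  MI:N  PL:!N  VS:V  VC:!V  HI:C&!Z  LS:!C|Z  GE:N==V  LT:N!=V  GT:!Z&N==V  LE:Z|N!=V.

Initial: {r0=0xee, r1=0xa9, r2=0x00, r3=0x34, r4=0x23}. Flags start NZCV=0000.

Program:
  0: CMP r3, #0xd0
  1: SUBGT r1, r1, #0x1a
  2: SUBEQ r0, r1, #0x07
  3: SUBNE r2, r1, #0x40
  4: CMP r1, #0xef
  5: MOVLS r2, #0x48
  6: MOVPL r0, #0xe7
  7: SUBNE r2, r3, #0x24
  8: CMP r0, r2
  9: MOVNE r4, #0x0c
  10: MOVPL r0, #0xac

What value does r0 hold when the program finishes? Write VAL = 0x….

[0] flags=0000 → (cmp)
[1] flags=0000 GT?T → r1=0x8f
[2] flags=0000 EQ?F → skip
[3] flags=0000 NE?T → r2=0x4f
[4] flags=1000 → (cmp)
[5] flags=1000 LS?T → r2=0x48
[6] flags=1000 PL?F → skip
[7] flags=1000 NE?T → r2=0x10
[8] flags=1010 → (cmp)
[9] flags=1010 NE?T → r4=0x0c
[10] flags=1010 PL?F → skip

VAL = 0xee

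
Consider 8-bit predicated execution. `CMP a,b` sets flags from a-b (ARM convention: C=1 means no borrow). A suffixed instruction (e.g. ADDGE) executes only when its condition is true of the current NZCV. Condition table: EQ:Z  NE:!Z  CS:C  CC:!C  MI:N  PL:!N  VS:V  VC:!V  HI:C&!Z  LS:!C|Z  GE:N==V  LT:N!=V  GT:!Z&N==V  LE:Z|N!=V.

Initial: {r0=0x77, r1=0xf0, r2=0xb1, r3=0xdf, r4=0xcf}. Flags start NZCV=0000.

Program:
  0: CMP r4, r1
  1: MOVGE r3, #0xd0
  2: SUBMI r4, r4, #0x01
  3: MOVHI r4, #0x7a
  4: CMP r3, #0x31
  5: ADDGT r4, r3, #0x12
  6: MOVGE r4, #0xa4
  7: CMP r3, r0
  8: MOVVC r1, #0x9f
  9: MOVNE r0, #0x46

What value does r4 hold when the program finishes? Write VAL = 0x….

0: ✓ CMP  NZCV=1000
1: · MOVGE
2: ✓ SUBMI  r4←0xce
3: · MOVHI
4: ✓ CMP  NZCV=1010
5: · ADDGT
6: · MOVGE
7: ✓ CMP  NZCV=0011
8: · MOVVC
9: ✓ MOVNE  r0←0x46

VAL = 0xce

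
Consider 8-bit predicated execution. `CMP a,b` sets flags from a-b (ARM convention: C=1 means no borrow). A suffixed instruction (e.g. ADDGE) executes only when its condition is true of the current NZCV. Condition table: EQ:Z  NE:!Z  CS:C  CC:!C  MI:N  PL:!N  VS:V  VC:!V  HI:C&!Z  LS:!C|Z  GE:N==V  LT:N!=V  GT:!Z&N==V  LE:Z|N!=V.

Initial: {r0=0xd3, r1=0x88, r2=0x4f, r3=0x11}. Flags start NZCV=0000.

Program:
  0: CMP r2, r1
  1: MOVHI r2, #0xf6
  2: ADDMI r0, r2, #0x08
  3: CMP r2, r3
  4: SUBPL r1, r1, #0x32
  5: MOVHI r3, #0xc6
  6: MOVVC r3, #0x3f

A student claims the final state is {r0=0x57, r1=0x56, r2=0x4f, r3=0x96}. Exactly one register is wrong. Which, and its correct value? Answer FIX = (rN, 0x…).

FIX = (r3, 0x3f)

[0] flags=1001 → (cmp)
[1] flags=1001 HI?F → skip
[2] flags=1001 MI?T → r0=0x57
[3] flags=0010 → (cmp)
[4] flags=0010 PL?T → r1=0x56
[5] flags=0010 HI?T → r3=0xc6
[6] flags=0010 VC?T → r3=0x3f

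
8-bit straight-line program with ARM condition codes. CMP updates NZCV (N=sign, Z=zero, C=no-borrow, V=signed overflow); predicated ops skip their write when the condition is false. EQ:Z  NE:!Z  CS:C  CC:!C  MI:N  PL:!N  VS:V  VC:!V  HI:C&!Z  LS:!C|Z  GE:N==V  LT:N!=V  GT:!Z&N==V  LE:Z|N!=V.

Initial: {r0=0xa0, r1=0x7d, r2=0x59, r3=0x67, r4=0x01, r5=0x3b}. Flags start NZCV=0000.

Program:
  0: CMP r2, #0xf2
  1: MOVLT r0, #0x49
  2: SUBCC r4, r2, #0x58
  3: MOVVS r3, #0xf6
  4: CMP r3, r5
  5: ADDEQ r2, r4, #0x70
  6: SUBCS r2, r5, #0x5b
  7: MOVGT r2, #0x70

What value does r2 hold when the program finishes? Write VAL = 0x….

0: ✓ CMP  NZCV=0000
1: · MOVLT
2: ✓ SUBCC  r4←0x01
3: · MOVVS
4: ✓ CMP  NZCV=0010
5: · ADDEQ
6: ✓ SUBCS  r2←0xe0
7: ✓ MOVGT  r2←0x70

VAL = 0x70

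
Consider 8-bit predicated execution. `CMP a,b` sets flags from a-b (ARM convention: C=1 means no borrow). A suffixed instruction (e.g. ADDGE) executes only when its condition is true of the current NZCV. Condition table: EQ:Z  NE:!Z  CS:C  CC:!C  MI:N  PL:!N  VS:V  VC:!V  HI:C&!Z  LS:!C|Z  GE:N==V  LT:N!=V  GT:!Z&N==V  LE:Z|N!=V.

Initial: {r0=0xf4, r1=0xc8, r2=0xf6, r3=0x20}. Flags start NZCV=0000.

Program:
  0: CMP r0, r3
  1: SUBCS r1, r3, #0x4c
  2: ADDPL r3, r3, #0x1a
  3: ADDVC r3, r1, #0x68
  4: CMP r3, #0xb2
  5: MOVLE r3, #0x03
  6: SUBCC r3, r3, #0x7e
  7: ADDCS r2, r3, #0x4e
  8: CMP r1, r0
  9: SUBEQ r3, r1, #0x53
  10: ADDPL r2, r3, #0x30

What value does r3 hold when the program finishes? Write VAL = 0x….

VAL = 0xbe

0: ✓ CMP  NZCV=1010
1: ✓ SUBCS  r1←0xd4
2: · ADDPL
3: ✓ ADDVC  r3←0x3c
4: ✓ CMP  NZCV=1001
5: · MOVLE
6: ✓ SUBCC  r3←0xbe
7: · ADDCS
8: ✓ CMP  NZCV=1000
9: · SUBEQ
10: · ADDPL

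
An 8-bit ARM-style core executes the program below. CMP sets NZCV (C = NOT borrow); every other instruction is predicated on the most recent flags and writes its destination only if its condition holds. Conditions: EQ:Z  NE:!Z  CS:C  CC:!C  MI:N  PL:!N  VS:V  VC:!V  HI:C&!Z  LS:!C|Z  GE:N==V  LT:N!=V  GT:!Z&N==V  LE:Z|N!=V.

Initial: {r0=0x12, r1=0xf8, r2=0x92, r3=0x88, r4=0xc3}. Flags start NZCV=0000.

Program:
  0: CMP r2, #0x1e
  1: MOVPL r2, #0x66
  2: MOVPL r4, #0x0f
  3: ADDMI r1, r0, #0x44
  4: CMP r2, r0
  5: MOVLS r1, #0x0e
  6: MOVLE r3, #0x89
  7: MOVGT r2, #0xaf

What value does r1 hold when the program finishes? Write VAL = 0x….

VAL = 0xf8

0: ✓ CMP  NZCV=0011
1: ✓ MOVPL  r2←0x66
2: ✓ MOVPL  r4←0x0f
3: · ADDMI
4: ✓ CMP  NZCV=0010
5: · MOVLS
6: · MOVLE
7: ✓ MOVGT  r2←0xaf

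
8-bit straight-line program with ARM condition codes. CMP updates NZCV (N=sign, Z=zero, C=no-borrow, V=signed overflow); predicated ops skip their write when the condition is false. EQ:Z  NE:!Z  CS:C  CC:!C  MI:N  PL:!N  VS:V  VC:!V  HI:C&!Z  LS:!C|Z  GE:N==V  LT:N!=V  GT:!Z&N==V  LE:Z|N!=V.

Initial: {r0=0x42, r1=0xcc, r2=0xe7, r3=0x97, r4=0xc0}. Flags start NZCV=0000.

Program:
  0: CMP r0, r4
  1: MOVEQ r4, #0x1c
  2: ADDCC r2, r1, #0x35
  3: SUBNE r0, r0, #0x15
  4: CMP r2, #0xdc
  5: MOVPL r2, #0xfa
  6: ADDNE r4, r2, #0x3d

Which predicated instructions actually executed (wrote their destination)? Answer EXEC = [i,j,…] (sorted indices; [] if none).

EXEC = [2,3,5,6]

0: ✓ CMP  NZCV=1001
1: · MOVEQ
2: ✓ ADDCC  r2←0x01
3: ✓ SUBNE  r0←0x2d
4: ✓ CMP  NZCV=0000
5: ✓ MOVPL  r2←0xfa
6: ✓ ADDNE  r4←0x37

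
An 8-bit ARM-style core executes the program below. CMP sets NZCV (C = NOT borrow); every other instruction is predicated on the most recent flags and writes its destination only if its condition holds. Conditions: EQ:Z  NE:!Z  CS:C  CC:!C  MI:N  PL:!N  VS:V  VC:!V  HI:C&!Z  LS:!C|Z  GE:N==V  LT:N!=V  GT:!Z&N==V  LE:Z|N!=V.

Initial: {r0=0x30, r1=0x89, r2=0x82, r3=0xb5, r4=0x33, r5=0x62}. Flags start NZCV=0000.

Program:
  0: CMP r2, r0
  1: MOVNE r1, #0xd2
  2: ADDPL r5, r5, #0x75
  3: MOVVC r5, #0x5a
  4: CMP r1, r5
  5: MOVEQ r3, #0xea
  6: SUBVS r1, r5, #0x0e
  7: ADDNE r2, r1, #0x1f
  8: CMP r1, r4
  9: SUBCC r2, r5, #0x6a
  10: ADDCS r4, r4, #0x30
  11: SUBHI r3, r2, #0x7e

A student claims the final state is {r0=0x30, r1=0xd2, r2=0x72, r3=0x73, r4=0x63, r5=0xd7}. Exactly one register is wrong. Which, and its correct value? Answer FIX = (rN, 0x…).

0: ✓ CMP  NZCV=0011
1: ✓ MOVNE  r1←0xd2
2: ✓ ADDPL  r5←0xd7
3: · MOVVC
4: ✓ CMP  NZCV=1000
5: · MOVEQ
6: · SUBVS
7: ✓ ADDNE  r2←0xf1
8: ✓ CMP  NZCV=1010
9: · SUBCC
10: ✓ ADDCS  r4←0x63
11: ✓ SUBHI  r3←0x73

FIX = (r2, 0xf1)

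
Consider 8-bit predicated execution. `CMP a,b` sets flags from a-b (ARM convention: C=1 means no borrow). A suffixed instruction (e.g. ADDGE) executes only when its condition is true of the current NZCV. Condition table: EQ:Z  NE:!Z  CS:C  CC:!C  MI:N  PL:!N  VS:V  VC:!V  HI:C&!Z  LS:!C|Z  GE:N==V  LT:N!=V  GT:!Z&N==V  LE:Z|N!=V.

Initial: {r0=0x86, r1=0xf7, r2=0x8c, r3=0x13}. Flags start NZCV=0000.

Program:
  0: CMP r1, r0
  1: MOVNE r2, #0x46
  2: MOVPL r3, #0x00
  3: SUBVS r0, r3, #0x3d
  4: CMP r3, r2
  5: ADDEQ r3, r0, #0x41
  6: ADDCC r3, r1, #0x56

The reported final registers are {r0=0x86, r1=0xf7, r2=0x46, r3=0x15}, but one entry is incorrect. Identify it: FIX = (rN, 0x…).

FIX = (r3, 0x4d)

[0] flags=0010 → (cmp)
[1] flags=0010 NE?T → r2=0x46
[2] flags=0010 PL?T → r3=0x00
[3] flags=0010 VS?F → skip
[4] flags=1000 → (cmp)
[5] flags=1000 EQ?F → skip
[6] flags=1000 CC?T → r3=0x4d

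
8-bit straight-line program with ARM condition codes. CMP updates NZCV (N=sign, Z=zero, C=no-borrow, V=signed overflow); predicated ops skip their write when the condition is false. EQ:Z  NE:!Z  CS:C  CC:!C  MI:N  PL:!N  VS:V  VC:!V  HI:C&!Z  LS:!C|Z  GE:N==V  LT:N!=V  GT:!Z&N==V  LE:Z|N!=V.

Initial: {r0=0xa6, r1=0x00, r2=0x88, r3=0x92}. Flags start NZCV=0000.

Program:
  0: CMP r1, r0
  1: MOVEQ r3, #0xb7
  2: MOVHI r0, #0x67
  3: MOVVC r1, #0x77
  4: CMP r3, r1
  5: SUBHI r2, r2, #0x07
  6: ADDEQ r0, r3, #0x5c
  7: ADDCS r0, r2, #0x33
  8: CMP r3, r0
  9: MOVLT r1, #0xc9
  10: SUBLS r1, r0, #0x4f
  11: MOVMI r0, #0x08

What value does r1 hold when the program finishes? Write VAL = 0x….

0: ✓ CMP  NZCV=0000
1: · MOVEQ
2: · MOVHI
3: ✓ MOVVC  r1←0x77
4: ✓ CMP  NZCV=0011
5: ✓ SUBHI  r2←0x81
6: · ADDEQ
7: ✓ ADDCS  r0←0xb4
8: ✓ CMP  NZCV=1000
9: ✓ MOVLT  r1←0xc9
10: ✓ SUBLS  r1←0x65
11: ✓ MOVMI  r0←0x08

VAL = 0x65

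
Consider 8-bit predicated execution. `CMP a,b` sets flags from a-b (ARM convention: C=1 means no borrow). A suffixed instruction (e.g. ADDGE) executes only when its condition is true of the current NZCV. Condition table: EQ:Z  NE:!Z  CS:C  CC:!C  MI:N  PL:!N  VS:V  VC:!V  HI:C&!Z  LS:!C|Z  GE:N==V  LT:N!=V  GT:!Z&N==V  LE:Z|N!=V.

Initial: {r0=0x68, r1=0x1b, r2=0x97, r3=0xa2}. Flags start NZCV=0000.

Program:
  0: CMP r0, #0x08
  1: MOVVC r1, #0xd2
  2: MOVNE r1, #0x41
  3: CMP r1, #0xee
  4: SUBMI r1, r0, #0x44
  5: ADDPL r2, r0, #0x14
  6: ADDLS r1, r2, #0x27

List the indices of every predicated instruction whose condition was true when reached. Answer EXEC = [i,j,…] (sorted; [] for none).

EXEC = [1,2,5,6]

0: ✓ CMP  NZCV=0010
1: ✓ MOVVC  r1←0xd2
2: ✓ MOVNE  r1←0x41
3: ✓ CMP  NZCV=0000
4: · SUBMI
5: ✓ ADDPL  r2←0x7c
6: ✓ ADDLS  r1←0xa3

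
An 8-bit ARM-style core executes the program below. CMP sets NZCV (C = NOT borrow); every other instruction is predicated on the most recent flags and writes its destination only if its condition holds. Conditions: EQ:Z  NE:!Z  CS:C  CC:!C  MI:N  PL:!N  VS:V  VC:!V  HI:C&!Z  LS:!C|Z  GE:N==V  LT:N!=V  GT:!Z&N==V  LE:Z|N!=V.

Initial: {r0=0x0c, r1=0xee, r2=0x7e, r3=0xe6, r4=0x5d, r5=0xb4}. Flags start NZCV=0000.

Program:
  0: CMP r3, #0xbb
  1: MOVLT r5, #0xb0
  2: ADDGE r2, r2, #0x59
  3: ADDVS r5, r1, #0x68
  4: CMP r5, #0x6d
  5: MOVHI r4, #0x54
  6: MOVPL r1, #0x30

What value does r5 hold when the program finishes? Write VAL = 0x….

VAL = 0xb4

[0] flags=0010 → (cmp)
[1] flags=0010 LT?F → skip
[2] flags=0010 GE?T → r2=0xd7
[3] flags=0010 VS?F → skip
[4] flags=0011 → (cmp)
[5] flags=0011 HI?T → r4=0x54
[6] flags=0011 PL?T → r1=0x30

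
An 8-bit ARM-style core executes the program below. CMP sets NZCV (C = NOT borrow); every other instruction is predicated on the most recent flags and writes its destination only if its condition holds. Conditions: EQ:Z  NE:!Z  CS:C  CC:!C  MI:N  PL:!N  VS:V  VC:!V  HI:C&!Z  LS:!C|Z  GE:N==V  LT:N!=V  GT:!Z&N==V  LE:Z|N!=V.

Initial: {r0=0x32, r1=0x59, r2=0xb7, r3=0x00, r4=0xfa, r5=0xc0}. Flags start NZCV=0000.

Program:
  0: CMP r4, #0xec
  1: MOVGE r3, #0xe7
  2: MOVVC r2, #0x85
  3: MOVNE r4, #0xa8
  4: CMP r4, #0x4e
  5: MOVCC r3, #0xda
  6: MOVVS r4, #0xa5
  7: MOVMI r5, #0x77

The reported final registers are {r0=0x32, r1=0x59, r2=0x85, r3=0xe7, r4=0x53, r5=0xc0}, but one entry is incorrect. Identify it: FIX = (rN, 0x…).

FIX = (r4, 0xa5)

[0] flags=0010 → (cmp)
[1] flags=0010 GE?T → r3=0xe7
[2] flags=0010 VC?T → r2=0x85
[3] flags=0010 NE?T → r4=0xa8
[4] flags=0011 → (cmp)
[5] flags=0011 CC?F → skip
[6] flags=0011 VS?T → r4=0xa5
[7] flags=0011 MI?F → skip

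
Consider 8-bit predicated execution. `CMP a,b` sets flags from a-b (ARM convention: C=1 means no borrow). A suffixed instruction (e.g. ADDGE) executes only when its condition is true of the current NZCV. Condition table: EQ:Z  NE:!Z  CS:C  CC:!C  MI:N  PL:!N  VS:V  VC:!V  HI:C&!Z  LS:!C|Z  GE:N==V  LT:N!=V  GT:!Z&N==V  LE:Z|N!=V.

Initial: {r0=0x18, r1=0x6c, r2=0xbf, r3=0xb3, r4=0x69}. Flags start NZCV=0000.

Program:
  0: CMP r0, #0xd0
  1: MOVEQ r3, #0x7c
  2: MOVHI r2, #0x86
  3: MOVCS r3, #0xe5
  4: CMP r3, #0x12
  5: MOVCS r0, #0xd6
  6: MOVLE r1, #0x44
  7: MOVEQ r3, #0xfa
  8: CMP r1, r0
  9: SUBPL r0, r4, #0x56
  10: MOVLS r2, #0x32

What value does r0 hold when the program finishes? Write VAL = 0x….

VAL = 0x13

0: ✓ CMP  NZCV=0000
1: · MOVEQ
2: · MOVHI
3: · MOVCS
4: ✓ CMP  NZCV=1010
5: ✓ MOVCS  r0←0xd6
6: ✓ MOVLE  r1←0x44
7: · MOVEQ
8: ✓ CMP  NZCV=0000
9: ✓ SUBPL  r0←0x13
10: ✓ MOVLS  r2←0x32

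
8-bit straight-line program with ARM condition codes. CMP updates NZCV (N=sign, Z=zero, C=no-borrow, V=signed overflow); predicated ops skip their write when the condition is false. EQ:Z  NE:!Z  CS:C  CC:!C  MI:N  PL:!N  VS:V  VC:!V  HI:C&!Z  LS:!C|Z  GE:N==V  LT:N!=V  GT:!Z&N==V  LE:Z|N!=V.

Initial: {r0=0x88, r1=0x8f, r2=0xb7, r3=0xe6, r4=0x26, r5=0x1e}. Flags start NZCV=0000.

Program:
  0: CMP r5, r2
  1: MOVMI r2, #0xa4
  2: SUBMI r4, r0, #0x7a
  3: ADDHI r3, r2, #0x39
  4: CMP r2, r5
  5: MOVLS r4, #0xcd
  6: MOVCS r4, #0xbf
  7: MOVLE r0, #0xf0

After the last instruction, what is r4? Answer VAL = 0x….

VAL = 0xbf

0: ✓ CMP  NZCV=0000
1: · MOVMI
2: · SUBMI
3: · ADDHI
4: ✓ CMP  NZCV=1010
5: · MOVLS
6: ✓ MOVCS  r4←0xbf
7: ✓ MOVLE  r0←0xf0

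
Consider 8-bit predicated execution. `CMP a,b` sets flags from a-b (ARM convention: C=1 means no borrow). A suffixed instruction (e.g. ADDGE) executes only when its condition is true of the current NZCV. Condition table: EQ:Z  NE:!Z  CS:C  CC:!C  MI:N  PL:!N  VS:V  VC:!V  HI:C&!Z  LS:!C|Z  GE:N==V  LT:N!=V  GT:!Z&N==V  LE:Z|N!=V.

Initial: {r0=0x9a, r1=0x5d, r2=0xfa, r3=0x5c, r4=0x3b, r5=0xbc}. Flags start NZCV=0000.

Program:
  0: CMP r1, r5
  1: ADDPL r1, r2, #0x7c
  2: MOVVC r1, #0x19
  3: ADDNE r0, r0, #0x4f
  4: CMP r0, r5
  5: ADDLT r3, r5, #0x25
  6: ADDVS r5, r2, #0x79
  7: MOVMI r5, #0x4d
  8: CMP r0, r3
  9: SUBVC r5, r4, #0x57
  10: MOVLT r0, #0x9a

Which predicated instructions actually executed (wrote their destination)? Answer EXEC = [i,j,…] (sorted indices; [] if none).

EXEC = [3,9,10]

0: ✓ CMP  NZCV=1001
1: · ADDPL
2: · MOVVC
3: ✓ ADDNE  r0←0xe9
4: ✓ CMP  NZCV=0010
5: · ADDLT
6: · ADDVS
7: · MOVMI
8: ✓ CMP  NZCV=1010
9: ✓ SUBVC  r5←0xe4
10: ✓ MOVLT  r0←0x9a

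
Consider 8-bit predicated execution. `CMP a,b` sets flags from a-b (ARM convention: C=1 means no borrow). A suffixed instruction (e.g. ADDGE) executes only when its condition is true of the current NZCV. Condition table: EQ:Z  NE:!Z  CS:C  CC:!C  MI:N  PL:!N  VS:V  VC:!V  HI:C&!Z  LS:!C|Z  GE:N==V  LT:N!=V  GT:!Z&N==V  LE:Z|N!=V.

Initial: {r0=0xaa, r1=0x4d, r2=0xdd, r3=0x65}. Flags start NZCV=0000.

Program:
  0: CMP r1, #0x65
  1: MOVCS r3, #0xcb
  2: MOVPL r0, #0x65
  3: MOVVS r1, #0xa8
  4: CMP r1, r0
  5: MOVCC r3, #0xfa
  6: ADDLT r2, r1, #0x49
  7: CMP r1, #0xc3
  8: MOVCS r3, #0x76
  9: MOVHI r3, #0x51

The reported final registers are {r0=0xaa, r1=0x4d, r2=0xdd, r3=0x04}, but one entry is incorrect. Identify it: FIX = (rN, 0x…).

[0] flags=1000 → (cmp)
[1] flags=1000 CS?F → skip
[2] flags=1000 PL?F → skip
[3] flags=1000 VS?F → skip
[4] flags=1001 → (cmp)
[5] flags=1001 CC?T → r3=0xfa
[6] flags=1001 LT?F → skip
[7] flags=1001 → (cmp)
[8] flags=1001 CS?F → skip
[9] flags=1001 HI?F → skip

FIX = (r3, 0xfa)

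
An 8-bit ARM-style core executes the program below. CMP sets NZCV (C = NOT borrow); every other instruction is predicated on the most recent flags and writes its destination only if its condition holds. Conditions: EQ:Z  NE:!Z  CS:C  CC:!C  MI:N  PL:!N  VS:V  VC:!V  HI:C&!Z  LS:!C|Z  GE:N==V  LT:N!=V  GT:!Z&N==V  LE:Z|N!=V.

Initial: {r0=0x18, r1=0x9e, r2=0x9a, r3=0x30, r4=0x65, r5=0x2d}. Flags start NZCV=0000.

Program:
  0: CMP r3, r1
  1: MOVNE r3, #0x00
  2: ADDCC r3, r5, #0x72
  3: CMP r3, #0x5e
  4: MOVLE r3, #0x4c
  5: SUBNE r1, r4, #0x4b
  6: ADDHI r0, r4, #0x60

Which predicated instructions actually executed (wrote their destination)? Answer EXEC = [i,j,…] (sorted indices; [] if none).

EXEC = [1,2,4,5,6]

0: ✓ CMP  NZCV=1001
1: ✓ MOVNE  r3←0x00
2: ✓ ADDCC  r3←0x9f
3: ✓ CMP  NZCV=0011
4: ✓ MOVLE  r3←0x4c
5: ✓ SUBNE  r1←0x1a
6: ✓ ADDHI  r0←0xc5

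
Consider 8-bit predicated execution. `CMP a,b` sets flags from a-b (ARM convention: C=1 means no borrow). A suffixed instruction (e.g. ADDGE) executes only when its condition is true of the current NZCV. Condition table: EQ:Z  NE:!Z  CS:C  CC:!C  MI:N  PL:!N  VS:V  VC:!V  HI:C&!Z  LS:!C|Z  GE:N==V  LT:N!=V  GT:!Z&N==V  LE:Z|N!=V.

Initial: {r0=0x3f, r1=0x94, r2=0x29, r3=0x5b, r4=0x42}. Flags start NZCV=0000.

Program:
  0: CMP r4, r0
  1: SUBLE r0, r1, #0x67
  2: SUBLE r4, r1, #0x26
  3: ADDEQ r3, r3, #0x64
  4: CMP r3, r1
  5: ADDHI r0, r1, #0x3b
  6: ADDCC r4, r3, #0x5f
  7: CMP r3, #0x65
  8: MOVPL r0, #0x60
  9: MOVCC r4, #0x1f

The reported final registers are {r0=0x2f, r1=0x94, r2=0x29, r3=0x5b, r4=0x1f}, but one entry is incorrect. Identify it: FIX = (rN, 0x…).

FIX = (r0, 0x3f)

0: ✓ CMP  NZCV=0010
1: · SUBLE
2: · SUBLE
3: · ADDEQ
4: ✓ CMP  NZCV=1001
5: · ADDHI
6: ✓ ADDCC  r4←0xba
7: ✓ CMP  NZCV=1000
8: · MOVPL
9: ✓ MOVCC  r4←0x1f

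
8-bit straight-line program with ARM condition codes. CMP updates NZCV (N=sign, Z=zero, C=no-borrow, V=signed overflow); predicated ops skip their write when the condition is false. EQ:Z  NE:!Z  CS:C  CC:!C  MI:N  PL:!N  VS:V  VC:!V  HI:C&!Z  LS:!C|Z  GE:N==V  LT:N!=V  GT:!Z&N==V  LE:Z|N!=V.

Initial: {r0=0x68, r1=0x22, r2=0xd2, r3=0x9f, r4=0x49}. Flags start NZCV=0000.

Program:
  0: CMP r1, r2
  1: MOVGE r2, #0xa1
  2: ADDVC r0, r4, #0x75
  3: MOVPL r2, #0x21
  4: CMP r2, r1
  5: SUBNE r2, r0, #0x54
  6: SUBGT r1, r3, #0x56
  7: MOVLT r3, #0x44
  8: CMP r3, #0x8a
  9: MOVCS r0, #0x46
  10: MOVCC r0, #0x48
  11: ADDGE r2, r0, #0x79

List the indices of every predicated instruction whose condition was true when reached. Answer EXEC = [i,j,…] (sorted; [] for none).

EXEC = [1,2,3,5,7,10,11]

0: ✓ CMP  NZCV=0000
1: ✓ MOVGE  r2←0xa1
2: ✓ ADDVC  r0←0xbe
3: ✓ MOVPL  r2←0x21
4: ✓ CMP  NZCV=1000
5: ✓ SUBNE  r2←0x6a
6: · SUBGT
7: ✓ MOVLT  r3←0x44
8: ✓ CMP  NZCV=1001
9: · MOVCS
10: ✓ MOVCC  r0←0x48
11: ✓ ADDGE  r2←0xc1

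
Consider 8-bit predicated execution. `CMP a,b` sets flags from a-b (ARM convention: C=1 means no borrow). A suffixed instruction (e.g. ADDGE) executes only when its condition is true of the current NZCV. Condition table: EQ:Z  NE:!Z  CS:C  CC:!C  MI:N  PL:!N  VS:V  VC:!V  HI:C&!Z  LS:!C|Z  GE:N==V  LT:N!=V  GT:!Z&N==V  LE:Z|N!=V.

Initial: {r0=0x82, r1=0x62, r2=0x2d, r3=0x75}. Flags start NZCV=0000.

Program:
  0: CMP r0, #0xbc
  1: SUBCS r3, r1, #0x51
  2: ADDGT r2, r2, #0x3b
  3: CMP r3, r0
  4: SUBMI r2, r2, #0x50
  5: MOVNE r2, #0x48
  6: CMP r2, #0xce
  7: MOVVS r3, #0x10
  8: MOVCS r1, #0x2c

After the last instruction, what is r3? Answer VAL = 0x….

VAL = 0x75

0: ✓ CMP  NZCV=1000
1: · SUBCS
2: · ADDGT
3: ✓ CMP  NZCV=1001
4: ✓ SUBMI  r2←0xdd
5: ✓ MOVNE  r2←0x48
6: ✓ CMP  NZCV=0000
7: · MOVVS
8: · MOVCS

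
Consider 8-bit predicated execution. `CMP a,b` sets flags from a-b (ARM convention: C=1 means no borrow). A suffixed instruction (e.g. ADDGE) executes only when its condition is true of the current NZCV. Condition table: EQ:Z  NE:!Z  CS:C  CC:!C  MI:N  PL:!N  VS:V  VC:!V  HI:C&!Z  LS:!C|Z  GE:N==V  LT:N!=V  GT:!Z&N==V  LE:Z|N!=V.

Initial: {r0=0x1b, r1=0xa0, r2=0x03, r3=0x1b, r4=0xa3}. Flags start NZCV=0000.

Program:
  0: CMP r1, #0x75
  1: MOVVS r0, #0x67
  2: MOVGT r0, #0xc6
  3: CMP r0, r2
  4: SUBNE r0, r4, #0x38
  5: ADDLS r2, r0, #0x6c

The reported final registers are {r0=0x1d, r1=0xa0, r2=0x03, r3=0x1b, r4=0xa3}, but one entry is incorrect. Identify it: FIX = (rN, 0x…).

[0] flags=0011 → (cmp)
[1] flags=0011 VS?T → r0=0x67
[2] flags=0011 GT?F → skip
[3] flags=0010 → (cmp)
[4] flags=0010 NE?T → r0=0x6b
[5] flags=0010 LS?F → skip

FIX = (r0, 0x6b)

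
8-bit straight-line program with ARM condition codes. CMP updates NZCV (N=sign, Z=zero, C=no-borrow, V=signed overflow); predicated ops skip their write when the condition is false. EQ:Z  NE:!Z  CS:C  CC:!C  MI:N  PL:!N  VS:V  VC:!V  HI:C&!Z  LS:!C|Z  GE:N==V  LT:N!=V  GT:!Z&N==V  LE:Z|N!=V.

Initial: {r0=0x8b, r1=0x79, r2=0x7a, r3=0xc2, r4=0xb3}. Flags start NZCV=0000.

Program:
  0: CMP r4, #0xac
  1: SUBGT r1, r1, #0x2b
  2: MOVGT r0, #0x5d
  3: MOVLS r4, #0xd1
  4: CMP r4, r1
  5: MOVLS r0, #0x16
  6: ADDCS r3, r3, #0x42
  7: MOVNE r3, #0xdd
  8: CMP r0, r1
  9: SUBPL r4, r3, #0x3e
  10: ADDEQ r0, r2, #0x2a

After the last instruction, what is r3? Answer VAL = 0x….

[0] flags=0010 → (cmp)
[1] flags=0010 GT?T → r1=0x4e
[2] flags=0010 GT?T → r0=0x5d
[3] flags=0010 LS?F → skip
[4] flags=0011 → (cmp)
[5] flags=0011 LS?F → skip
[6] flags=0011 CS?T → r3=0x04
[7] flags=0011 NE?T → r3=0xdd
[8] flags=0010 → (cmp)
[9] flags=0010 PL?T → r4=0x9f
[10] flags=0010 EQ?F → skip

VAL = 0xdd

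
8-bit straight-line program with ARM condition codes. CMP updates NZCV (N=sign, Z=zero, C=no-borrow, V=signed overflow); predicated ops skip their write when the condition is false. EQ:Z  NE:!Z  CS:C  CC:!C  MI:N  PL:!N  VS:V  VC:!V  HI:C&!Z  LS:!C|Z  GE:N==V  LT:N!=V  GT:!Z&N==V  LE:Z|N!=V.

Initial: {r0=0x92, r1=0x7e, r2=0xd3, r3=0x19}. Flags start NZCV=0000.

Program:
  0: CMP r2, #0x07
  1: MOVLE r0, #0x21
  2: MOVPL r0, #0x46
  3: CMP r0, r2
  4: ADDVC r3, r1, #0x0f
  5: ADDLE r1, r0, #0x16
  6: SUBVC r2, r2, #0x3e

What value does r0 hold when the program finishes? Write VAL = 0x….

[0] flags=1010 → (cmp)
[1] flags=1010 LE?T → r0=0x21
[2] flags=1010 PL?F → skip
[3] flags=0000 → (cmp)
[4] flags=0000 VC?T → r3=0x8d
[5] flags=0000 LE?F → skip
[6] flags=0000 VC?T → r2=0x95

VAL = 0x21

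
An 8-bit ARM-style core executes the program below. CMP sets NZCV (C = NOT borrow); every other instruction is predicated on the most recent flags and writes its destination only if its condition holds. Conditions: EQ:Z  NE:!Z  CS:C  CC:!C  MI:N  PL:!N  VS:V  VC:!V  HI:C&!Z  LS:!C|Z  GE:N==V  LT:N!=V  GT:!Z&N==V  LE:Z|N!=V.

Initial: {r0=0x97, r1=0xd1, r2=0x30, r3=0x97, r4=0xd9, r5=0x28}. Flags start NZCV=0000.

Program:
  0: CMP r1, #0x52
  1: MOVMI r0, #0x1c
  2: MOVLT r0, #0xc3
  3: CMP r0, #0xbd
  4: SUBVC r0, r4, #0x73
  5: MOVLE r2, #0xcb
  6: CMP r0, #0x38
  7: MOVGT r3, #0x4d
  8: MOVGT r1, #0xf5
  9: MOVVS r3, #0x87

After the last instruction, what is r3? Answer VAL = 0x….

[0] flags=0011 → (cmp)
[1] flags=0011 MI?F → skip
[2] flags=0011 LT?T → r0=0xc3
[3] flags=0010 → (cmp)
[4] flags=0010 VC?T → r0=0x66
[5] flags=0010 LE?F → skip
[6] flags=0010 → (cmp)
[7] flags=0010 GT?T → r3=0x4d
[8] flags=0010 GT?T → r1=0xf5
[9] flags=0010 VS?F → skip

VAL = 0x4d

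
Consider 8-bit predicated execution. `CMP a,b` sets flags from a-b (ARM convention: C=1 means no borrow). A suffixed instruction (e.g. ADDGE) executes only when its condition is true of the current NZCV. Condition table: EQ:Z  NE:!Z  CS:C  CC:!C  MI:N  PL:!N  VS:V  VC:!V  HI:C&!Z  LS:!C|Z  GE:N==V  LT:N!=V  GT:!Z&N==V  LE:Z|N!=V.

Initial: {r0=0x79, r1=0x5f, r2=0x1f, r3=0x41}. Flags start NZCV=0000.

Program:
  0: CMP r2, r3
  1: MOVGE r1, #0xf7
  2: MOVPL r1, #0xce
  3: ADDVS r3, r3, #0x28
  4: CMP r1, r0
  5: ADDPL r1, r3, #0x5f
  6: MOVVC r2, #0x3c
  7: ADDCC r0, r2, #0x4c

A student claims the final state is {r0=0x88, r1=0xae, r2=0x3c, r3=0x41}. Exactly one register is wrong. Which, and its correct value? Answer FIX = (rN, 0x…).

0: ✓ CMP  NZCV=1000
1: · MOVGE
2: · MOVPL
3: · ADDVS
4: ✓ CMP  NZCV=1000
5: · ADDPL
6: ✓ MOVVC  r2←0x3c
7: ✓ ADDCC  r0←0x88

FIX = (r1, 0x5f)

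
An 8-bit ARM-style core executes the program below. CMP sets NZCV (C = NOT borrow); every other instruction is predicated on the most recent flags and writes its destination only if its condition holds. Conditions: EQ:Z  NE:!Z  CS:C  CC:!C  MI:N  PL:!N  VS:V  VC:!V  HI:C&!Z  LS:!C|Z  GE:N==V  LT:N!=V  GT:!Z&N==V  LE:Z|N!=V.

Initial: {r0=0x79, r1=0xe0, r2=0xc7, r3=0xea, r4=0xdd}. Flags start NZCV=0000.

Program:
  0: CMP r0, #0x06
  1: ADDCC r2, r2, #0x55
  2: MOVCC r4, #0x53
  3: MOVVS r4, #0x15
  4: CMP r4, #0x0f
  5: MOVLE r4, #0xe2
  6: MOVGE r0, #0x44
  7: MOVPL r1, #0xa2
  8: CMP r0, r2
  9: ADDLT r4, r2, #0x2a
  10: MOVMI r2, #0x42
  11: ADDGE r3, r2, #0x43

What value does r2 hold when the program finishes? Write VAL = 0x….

VAL = 0x42

[0] flags=0010 → (cmp)
[1] flags=0010 CC?F → skip
[2] flags=0010 CC?F → skip
[3] flags=0010 VS?F → skip
[4] flags=1010 → (cmp)
[5] flags=1010 LE?T → r4=0xe2
[6] flags=1010 GE?F → skip
[7] flags=1010 PL?F → skip
[8] flags=1001 → (cmp)
[9] flags=1001 LT?F → skip
[10] flags=1001 MI?T → r2=0x42
[11] flags=1001 GE?T → r3=0x85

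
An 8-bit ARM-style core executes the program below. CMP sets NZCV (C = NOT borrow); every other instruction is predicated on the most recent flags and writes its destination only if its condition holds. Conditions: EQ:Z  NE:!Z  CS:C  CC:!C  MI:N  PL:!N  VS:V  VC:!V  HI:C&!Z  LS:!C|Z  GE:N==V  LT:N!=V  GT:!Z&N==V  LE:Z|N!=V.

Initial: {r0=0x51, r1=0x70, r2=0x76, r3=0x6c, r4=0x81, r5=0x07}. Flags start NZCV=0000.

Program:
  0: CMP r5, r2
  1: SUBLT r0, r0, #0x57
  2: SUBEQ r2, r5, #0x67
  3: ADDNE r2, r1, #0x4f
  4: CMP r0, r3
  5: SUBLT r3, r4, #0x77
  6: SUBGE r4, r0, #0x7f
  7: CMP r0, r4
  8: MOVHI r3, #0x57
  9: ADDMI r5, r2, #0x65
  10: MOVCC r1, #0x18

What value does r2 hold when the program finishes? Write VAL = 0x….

VAL = 0xbf

[0] flags=1000 → (cmp)
[1] flags=1000 LT?T → r0=0xfa
[2] flags=1000 EQ?F → skip
[3] flags=1000 NE?T → r2=0xbf
[4] flags=1010 → (cmp)
[5] flags=1010 LT?T → r3=0x0a
[6] flags=1010 GE?F → skip
[7] flags=0010 → (cmp)
[8] flags=0010 HI?T → r3=0x57
[9] flags=0010 MI?F → skip
[10] flags=0010 CC?F → skip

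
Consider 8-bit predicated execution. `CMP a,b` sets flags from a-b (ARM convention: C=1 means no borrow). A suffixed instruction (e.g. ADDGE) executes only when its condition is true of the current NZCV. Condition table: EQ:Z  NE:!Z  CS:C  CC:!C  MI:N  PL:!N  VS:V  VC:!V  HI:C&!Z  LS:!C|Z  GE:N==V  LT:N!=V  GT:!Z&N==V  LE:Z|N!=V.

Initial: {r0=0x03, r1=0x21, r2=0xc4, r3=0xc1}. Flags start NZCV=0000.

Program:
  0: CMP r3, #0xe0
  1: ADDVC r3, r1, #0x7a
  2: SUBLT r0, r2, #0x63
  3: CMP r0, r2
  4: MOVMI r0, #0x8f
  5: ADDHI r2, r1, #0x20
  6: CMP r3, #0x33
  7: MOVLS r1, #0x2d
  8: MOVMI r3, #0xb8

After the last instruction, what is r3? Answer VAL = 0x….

VAL = 0x9b

0: ✓ CMP  NZCV=1000
1: ✓ ADDVC  r3←0x9b
2: ✓ SUBLT  r0←0x61
3: ✓ CMP  NZCV=1001
4: ✓ MOVMI  r0←0x8f
5: · ADDHI
6: ✓ CMP  NZCV=0011
7: · MOVLS
8: · MOVMI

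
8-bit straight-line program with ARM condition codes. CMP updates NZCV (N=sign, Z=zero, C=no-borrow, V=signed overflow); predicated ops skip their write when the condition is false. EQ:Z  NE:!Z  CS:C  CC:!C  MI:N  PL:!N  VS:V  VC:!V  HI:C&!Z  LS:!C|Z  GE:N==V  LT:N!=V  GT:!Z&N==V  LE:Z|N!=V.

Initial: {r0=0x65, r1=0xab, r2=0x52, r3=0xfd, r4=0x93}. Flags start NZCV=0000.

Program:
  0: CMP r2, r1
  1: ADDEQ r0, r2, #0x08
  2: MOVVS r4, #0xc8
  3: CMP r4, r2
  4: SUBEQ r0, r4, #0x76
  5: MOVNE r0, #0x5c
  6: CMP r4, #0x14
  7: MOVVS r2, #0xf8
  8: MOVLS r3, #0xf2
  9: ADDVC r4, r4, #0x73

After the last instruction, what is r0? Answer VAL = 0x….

VAL = 0x5c

[0] flags=1001 → (cmp)
[1] flags=1001 EQ?F → skip
[2] flags=1001 VS?T → r4=0xc8
[3] flags=0011 → (cmp)
[4] flags=0011 EQ?F → skip
[5] flags=0011 NE?T → r0=0x5c
[6] flags=1010 → (cmp)
[7] flags=1010 VS?F → skip
[8] flags=1010 LS?F → skip
[9] flags=1010 VC?T → r4=0x3b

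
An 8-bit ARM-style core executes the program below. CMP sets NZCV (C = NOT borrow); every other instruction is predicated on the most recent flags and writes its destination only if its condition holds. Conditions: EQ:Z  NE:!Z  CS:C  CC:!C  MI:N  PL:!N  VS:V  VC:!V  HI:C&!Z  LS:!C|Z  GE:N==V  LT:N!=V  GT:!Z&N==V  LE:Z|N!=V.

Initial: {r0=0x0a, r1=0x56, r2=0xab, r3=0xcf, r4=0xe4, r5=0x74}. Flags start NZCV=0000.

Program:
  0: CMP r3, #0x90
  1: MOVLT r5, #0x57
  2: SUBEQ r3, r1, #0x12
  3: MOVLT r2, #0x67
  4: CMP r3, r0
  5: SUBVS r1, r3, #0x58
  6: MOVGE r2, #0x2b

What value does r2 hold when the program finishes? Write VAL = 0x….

[0] flags=0010 → (cmp)
[1] flags=0010 LT?F → skip
[2] flags=0010 EQ?F → skip
[3] flags=0010 LT?F → skip
[4] flags=1010 → (cmp)
[5] flags=1010 VS?F → skip
[6] flags=1010 GE?F → skip

VAL = 0xab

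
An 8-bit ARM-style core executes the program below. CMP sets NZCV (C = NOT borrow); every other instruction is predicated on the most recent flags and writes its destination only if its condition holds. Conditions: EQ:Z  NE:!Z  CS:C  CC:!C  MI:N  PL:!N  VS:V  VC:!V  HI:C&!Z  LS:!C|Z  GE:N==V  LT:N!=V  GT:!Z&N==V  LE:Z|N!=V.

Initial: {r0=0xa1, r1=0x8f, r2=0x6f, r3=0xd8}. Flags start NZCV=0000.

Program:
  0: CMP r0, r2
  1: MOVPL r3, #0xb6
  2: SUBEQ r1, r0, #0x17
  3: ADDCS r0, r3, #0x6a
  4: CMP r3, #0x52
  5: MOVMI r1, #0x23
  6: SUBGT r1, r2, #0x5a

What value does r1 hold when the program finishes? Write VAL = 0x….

VAL = 0x8f

0: ✓ CMP  NZCV=0011
1: ✓ MOVPL  r3←0xb6
2: · SUBEQ
3: ✓ ADDCS  r0←0x20
4: ✓ CMP  NZCV=0011
5: · MOVMI
6: · SUBGT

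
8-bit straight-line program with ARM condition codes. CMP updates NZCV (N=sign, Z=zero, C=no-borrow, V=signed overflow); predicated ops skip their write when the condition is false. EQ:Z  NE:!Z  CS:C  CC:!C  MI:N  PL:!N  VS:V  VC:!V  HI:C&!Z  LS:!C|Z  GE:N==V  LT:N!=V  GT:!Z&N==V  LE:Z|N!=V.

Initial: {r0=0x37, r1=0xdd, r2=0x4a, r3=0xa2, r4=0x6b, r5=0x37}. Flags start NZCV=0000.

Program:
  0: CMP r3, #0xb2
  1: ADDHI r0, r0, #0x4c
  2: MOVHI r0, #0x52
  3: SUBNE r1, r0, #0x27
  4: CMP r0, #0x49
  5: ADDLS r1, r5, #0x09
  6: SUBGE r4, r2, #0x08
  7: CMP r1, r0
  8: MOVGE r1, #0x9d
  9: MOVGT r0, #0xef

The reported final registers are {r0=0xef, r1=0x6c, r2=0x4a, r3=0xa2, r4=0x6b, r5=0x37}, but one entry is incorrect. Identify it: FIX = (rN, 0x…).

0: ✓ CMP  NZCV=1000
1: · ADDHI
2: · MOVHI
3: ✓ SUBNE  r1←0x10
4: ✓ CMP  NZCV=1000
5: ✓ ADDLS  r1←0x40
6: · SUBGE
7: ✓ CMP  NZCV=0010
8: ✓ MOVGE  r1←0x9d
9: ✓ MOVGT  r0←0xef

FIX = (r1, 0x9d)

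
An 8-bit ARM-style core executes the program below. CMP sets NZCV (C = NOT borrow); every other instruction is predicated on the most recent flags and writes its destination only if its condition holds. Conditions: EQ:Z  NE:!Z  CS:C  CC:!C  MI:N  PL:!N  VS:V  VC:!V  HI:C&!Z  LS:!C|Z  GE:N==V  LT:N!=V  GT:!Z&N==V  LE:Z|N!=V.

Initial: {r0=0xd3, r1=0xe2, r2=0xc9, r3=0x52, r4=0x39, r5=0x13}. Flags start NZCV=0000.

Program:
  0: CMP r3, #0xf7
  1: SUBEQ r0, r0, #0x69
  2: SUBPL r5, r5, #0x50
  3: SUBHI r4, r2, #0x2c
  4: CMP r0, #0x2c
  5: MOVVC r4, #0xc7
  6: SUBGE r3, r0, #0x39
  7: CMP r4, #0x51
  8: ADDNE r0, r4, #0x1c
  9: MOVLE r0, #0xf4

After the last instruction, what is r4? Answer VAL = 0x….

0: ✓ CMP  NZCV=0000
1: · SUBEQ
2: ✓ SUBPL  r5←0xc3
3: · SUBHI
4: ✓ CMP  NZCV=1010
5: ✓ MOVVC  r4←0xc7
6: · SUBGE
7: ✓ CMP  NZCV=0011
8: ✓ ADDNE  r0←0xe3
9: ✓ MOVLE  r0←0xf4

VAL = 0xc7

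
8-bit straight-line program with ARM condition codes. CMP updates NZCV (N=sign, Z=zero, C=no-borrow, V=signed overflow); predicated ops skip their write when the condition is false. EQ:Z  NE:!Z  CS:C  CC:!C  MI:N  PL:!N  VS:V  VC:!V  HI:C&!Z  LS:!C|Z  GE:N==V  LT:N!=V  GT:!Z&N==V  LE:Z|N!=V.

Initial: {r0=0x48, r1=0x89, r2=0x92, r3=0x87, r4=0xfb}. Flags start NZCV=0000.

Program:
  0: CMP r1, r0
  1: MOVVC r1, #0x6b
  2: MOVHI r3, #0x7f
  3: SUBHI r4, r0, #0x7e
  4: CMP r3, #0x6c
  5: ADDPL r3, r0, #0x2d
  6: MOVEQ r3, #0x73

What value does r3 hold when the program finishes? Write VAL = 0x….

VAL = 0x75

[0] flags=0011 → (cmp)
[1] flags=0011 VC?F → skip
[2] flags=0011 HI?T → r3=0x7f
[3] flags=0011 HI?T → r4=0xca
[4] flags=0010 → (cmp)
[5] flags=0010 PL?T → r3=0x75
[6] flags=0010 EQ?F → skip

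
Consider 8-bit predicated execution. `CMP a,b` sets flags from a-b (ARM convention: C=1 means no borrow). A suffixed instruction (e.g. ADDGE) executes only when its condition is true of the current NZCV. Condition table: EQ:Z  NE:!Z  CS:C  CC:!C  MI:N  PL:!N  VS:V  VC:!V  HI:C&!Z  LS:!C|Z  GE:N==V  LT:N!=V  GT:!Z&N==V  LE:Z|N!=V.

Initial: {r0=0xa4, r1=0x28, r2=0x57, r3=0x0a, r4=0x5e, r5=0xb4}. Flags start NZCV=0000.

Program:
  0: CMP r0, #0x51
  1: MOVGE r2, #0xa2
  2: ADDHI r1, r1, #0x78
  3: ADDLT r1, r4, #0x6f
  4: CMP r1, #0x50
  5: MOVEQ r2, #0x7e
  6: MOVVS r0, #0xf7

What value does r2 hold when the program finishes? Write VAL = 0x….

VAL = 0x57

[0] flags=0011 → (cmp)
[1] flags=0011 GE?F → skip
[2] flags=0011 HI?T → r1=0xa0
[3] flags=0011 LT?T → r1=0xcd
[4] flags=0011 → (cmp)
[5] flags=0011 EQ?F → skip
[6] flags=0011 VS?T → r0=0xf7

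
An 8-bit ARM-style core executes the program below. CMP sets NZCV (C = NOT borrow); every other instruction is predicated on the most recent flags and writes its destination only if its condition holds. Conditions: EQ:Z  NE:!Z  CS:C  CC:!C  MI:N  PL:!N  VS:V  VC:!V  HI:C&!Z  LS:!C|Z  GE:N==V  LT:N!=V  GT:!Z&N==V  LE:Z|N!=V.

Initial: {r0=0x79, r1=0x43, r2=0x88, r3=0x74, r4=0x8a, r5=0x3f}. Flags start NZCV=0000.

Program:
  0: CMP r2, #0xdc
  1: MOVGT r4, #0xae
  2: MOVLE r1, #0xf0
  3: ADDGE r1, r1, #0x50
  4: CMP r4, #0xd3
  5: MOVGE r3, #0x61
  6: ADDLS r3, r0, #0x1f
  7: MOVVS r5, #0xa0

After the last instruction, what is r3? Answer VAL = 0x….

VAL = 0x98

[0] flags=1000 → (cmp)
[1] flags=1000 GT?F → skip
[2] flags=1000 LE?T → r1=0xf0
[3] flags=1000 GE?F → skip
[4] flags=1000 → (cmp)
[5] flags=1000 GE?F → skip
[6] flags=1000 LS?T → r3=0x98
[7] flags=1000 VS?F → skip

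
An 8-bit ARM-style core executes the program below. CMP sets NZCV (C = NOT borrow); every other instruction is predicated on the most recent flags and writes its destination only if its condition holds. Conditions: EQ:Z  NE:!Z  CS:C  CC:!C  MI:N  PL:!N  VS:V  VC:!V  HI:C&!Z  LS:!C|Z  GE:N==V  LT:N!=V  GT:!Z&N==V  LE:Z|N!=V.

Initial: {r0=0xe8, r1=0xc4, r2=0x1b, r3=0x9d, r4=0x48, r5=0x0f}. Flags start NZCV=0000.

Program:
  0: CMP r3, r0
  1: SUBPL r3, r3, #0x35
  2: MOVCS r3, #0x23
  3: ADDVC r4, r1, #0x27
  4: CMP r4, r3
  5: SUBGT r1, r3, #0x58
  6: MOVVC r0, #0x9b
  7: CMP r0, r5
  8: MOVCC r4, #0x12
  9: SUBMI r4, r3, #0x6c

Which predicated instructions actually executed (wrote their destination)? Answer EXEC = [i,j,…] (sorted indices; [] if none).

EXEC = [3,5,6,9]

[0] flags=1000 → (cmp)
[1] flags=1000 PL?F → skip
[2] flags=1000 CS?F → skip
[3] flags=1000 VC?T → r4=0xeb
[4] flags=0010 → (cmp)
[5] flags=0010 GT?T → r1=0x45
[6] flags=0010 VC?T → r0=0x9b
[7] flags=1010 → (cmp)
[8] flags=1010 CC?F → skip
[9] flags=1010 MI?T → r4=0x31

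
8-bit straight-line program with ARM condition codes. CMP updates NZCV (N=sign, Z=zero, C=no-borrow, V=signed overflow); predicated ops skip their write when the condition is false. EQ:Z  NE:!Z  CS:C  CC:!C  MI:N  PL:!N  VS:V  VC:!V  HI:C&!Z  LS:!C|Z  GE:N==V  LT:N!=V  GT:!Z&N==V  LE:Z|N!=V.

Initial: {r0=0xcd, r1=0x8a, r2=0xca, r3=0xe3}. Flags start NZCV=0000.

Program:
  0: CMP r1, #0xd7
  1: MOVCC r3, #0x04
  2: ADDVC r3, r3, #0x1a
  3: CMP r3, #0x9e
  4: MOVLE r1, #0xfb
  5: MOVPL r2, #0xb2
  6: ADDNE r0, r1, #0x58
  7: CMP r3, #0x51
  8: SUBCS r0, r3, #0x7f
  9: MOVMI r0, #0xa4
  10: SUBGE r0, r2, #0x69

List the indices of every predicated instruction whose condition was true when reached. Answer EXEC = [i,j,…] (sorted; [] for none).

EXEC = [1,2,6,9]

0: ✓ CMP  NZCV=1000
1: ✓ MOVCC  r3←0x04
2: ✓ ADDVC  r3←0x1e
3: ✓ CMP  NZCV=1001
4: · MOVLE
5: · MOVPL
6: ✓ ADDNE  r0←0xe2
7: ✓ CMP  NZCV=1000
8: · SUBCS
9: ✓ MOVMI  r0←0xa4
10: · SUBGE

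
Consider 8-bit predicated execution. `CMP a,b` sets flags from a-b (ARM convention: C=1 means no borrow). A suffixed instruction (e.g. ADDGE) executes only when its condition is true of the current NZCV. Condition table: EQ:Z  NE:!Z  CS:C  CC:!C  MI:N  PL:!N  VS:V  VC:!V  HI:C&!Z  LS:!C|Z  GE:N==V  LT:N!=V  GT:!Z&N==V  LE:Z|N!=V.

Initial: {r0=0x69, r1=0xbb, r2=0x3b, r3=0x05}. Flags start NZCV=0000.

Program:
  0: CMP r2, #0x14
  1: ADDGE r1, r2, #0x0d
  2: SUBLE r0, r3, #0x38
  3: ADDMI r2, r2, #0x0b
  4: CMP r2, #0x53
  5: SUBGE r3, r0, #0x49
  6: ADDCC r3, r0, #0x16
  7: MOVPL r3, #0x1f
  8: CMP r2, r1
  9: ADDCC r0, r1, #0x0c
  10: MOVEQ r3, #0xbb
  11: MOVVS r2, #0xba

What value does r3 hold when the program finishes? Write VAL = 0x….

VAL = 0x7f

0: ✓ CMP  NZCV=0010
1: ✓ ADDGE  r1←0x48
2: · SUBLE
3: · ADDMI
4: ✓ CMP  NZCV=1000
5: · SUBGE
6: ✓ ADDCC  r3←0x7f
7: · MOVPL
8: ✓ CMP  NZCV=1000
9: ✓ ADDCC  r0←0x54
10: · MOVEQ
11: · MOVVS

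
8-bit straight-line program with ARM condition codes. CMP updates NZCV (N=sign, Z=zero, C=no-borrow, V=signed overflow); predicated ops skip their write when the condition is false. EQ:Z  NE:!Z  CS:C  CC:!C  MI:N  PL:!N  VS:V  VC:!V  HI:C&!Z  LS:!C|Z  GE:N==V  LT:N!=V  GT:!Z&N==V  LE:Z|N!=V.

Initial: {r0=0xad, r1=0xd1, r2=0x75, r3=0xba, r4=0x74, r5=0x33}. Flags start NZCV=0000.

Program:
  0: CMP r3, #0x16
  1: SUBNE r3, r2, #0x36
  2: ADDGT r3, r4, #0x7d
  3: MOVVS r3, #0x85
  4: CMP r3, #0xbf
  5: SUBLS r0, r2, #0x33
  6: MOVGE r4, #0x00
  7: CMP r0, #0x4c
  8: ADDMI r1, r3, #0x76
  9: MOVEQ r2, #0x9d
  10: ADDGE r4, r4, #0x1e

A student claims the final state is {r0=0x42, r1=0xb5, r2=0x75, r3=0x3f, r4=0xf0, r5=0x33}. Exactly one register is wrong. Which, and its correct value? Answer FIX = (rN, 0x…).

0: ✓ CMP  NZCV=1010
1: ✓ SUBNE  r3←0x3f
2: · ADDGT
3: · MOVVS
4: ✓ CMP  NZCV=1001
5: ✓ SUBLS  r0←0x42
6: ✓ MOVGE  r4←0x00
7: ✓ CMP  NZCV=1000
8: ✓ ADDMI  r1←0xb5
9: · MOVEQ
10: · ADDGE

FIX = (r4, 0x00)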